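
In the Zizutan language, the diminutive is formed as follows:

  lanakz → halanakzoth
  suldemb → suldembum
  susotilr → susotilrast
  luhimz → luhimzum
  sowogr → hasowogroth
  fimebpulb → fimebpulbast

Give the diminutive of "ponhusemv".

ponhusemvum

fimebpulb and suldemb both end in -b yet inflect differently (fimebpulbast, suldembum), so the final letter is not what conditions the rule; the second-to-last letter is.
"ponhusemv" has second-to-last letter 'm'. The stems whose second-to-last letter is 'm' (suldemb → suldembum, luhimz → luhimzum) add -um.
So ponhusemv → ponhusemvum.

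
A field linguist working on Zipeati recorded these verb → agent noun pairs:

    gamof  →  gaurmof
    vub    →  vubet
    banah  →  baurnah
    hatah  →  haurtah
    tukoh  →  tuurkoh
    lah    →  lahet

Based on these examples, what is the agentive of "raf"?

rafet

tukoh and lah both end in -h yet inflect differently (tuurkoh, lahet), so the final letter is not what conditions the rule; the number of vowels is.
"raf" has 1 vowel. The stems with 1 vowel (vub → vubet, lah → lahet) add -et.
The other pattern: stems with 2 vowels insert -ur- after the first vowel.
So raf → rafet.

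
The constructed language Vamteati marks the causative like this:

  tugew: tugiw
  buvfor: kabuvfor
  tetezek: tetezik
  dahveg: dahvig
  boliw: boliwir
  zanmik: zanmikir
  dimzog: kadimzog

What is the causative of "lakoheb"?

lakohib

"lakoheb" has last vowel 'e'. The stems whose last vowel is 'e' (dahveg → dahvig, tugew → tugiw, tetezek → tetezik) change the last vowel to 'i'.
The other patterns: stems whose last vowel is 'i' add -ir; stems whose last vowel is 'o' add the prefix ka-.
So lakoheb → lakohib.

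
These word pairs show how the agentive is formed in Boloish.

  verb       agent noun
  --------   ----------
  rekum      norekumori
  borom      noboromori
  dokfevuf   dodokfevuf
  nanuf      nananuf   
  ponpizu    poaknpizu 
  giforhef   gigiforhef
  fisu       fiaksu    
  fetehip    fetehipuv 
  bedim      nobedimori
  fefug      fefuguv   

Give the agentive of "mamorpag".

mamorpaguv

"mamorpag" ends in -g. The one such stem in the data (fefug → fefuguv) adds -uv, so the same rule applies.
The other patterns: stems ending in -m add no- … -ori around the stem; stems ending in -f repeat the first consonant+vowel as a prefix; stems ending in -u insert -ak- after the first vowel.
So mamorpag → mamorpaguv.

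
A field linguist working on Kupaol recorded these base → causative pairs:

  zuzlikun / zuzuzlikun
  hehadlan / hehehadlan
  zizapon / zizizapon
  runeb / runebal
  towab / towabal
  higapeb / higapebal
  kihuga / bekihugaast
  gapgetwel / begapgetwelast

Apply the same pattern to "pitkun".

"pitkun" ends in -n. The stems ending in -n (zuzlikun → zuzuzlikun, hehadlan → hehehadlan, zizapon → zizizapon) repeat the first consonant+vowel as a prefix.
The other patterns: stems ending in -b add -al; stems ending in -a or -l add be- … -ast around the stem.
So pitkun → pipitkun.

pipitkun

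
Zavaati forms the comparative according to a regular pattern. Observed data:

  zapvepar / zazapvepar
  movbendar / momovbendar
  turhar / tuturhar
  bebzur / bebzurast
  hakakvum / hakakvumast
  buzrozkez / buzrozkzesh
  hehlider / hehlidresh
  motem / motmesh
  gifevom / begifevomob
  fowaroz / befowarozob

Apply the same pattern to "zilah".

zizilah

zapvepar and bebzur both end in -r yet inflect differently (zazapvepar, bebzurast), so the final letter is not what conditions the rule; the last vowel is.
"zilah" has last vowel 'a'. The stems whose last vowel is 'a' (zapvepar → zazapvepar, movbendar → momovbendar, turhar → tuturhar) repeat the first consonant+vowel as a prefix.
So zilah → zizilah.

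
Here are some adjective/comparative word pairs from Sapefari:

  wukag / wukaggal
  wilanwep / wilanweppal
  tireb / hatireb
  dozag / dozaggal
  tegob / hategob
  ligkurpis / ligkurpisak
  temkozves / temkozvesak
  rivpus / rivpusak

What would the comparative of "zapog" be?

zapoggal

"zapog" ends in -g. The stems ending in -g (wukag → wukaggal, dozag → dozaggal) double the final consonant and add -al.
The other patterns: stems ending in -b add the prefix ha-; stems ending in -s add -ak.
So zapog → zapoggal.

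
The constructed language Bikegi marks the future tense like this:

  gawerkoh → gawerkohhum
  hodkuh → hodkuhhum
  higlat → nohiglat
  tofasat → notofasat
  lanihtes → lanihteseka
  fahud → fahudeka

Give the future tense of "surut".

hodkuh and fahud both have last vowel 'u' yet inflect differently (hodkuhhum, fahudeka), so the last vowel is not what conditions the rule; the final letter is.
"surut" ends in -t. The stems ending in -t (higlat → nohiglat, tofasat → notofasat) add the prefix no-.
So surut → nosurut.

nosurut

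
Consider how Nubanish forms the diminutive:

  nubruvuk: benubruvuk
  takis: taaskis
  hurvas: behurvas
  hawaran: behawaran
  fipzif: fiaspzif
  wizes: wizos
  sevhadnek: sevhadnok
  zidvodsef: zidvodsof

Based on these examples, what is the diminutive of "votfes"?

votfos

"votfes" has last vowel 'e'. The stems whose last vowel is 'e' (wizes → wizos, sevhadnek → sevhadnok, zidvodsef → zidvodsof) change the last vowel to 'o'.
So votfes → votfos.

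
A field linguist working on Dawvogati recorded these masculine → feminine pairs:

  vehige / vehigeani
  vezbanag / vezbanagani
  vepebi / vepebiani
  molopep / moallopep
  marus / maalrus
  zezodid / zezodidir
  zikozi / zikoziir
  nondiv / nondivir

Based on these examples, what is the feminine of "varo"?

varoani

vepebi and zikozi both end in -i yet inflect differently (vepebiani, zikoziir), so the final letter is not what conditions the rule; the first letter is.
"varo" begins with v-. The stems beginning with v- (vehige → vehigeani, vezbanag → vezbanagani, vepebi → vepebiani) add -ani.
So varo → varoani.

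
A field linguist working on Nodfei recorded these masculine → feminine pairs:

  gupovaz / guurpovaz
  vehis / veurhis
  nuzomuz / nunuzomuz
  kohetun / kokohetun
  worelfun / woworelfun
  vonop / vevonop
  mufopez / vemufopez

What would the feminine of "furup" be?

gupovaz and nuzomuz both end in -z yet inflect differently (guurpovaz, nunuzomuz), so the final letter is not what conditions the rule; the last vowel is.
"furup" has last vowel 'u'. The stems whose last vowel is 'u' (nuzomuz → nunuzomuz, kohetun → kokohetun, worelfun → woworelfun) repeat the first consonant+vowel as a prefix.
The other patterns: stems whose last vowel is 'a' or 'i' insert -ur- after the first vowel; stems whose last vowel is 'e' or 'o' add the prefix ve-.
So furup → fufurup.

fufurup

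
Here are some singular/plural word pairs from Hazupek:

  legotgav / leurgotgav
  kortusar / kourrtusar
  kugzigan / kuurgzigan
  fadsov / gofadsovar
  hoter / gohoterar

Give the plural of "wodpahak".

wourdpahak

legotgav and fadsov both end in -v yet inflect differently (leurgotgav, gofadsovar), so the final letter is not what conditions the rule; the last vowel is.
"wodpahak" has last vowel 'a'. The stems whose last vowel is 'a' (legotgav → leurgotgav, kortusar → kourrtusar, kugzigan → kuurgzigan) insert -ur- after the first vowel.
So wodpahak → wourdpahak.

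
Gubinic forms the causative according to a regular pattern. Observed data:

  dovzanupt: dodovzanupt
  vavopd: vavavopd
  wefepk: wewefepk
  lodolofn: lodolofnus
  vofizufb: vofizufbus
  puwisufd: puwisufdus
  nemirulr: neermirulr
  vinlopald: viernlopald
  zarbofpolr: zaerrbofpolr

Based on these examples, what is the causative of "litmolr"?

liertmolr

vavopd and puwisufd both end in -d yet inflect differently (vavavopd, puwisufdus), so the final letter is not what conditions the rule; the second-to-last letter is.
"litmolr" has second-to-last letter 'l'. The stems whose second-to-last letter is 'l' (nemirulr → neermirulr, vinlopald → viernlopald, zarbofpolr → zaerrbofpolr) insert -er- after the first vowel.
So litmolr → liertmolr.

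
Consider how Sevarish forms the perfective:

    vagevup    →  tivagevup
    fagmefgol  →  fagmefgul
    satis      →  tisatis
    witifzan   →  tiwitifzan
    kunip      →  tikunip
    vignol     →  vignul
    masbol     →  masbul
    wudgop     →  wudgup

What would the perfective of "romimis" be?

tiromimis

wudgop and kunip both end in -p yet inflect differently (wudgup, tikunip), so the final letter is not what conditions the rule; the last vowel is.
"romimis" has last vowel 'i'. The stems whose last vowel is 'i' (satis → tisatis, kunip → tikunip) add the prefix ti-.
The other pattern: stems whose last vowel is 'o' change the last vowel to 'u'.
So romimis → tiromimis.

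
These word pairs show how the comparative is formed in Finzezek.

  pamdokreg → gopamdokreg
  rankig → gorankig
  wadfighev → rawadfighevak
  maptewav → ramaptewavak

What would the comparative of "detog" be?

godetog

pamdokreg and wadfighev both have last vowel 'e' yet inflect differently (gopamdokreg, rawadfighevak), so the last vowel is not what conditions the rule; the final letter is.
"detog" ends in -g. The stems ending in -g (pamdokreg → gopamdokreg, rankig → gorankig) add the prefix go-.
So detog → godetog.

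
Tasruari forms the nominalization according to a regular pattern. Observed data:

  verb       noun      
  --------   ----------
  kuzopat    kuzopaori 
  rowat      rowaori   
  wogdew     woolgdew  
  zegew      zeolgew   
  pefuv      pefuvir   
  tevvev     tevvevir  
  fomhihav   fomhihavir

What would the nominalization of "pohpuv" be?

pohpuvir

wogdew and tevvev both have last vowel 'e' yet inflect differently (woolgdew, tevvevir), so the last vowel is not what conditions the rule; the final letter is.
"pohpuv" ends in -v. The stems ending in -v (pefuv → pefuvir, tevvev → tevvevir, fomhihav → fomhihavir) add -ir.
So pohpuv → pohpuvir.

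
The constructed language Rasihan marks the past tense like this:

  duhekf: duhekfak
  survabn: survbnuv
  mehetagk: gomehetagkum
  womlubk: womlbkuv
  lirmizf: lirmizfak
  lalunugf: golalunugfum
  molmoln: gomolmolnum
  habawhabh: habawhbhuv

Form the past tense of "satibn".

survabn and molmoln both end in -n yet inflect differently (survbnuv, gomolmolnum), so the final letter is not what conditions the rule; the second-to-last letter is.
"satibn" has second-to-last letter 'b'. The stems whose second-to-last letter is 'b' (survabn → survbnuv, womlubk → womlbkuv, habawhabh → habawhbhuv) delete the last vowel and add -uv.
The other patterns: stems whose second-to-last letter is 'k' or 'z' add -ak; stems whose second-to-last letter is 'g' or 'l' add go- … -um around the stem.
So satibn → satbnuv.

satbnuv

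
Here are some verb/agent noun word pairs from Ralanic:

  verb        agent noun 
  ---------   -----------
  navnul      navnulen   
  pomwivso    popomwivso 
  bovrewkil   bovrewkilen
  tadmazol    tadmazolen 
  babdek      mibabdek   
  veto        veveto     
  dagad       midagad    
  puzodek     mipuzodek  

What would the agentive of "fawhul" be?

tadmazol and pomwivso both have last vowel 'o' yet inflect differently (tadmazolen, popomwivso), so the last vowel is not what conditions the rule; the final letter is.
"fawhul" ends in -l. The stems ending in -l (bovrewkil → bovrewkilen, tadmazol → tadmazolen, navnul → navnulen) add -en.
The other patterns: stems ending in -d or -k add the prefix mi-; stems ending in -o repeat the first consonant+vowel as a prefix.
So fawhul → fawhulen.

fawhulen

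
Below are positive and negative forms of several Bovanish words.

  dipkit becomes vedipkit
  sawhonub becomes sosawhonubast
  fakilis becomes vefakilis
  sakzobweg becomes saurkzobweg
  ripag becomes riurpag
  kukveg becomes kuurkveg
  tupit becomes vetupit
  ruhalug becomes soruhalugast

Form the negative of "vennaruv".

sovennaruvast

"vennaruv" has last vowel 'u'. The stems whose last vowel is 'u' (ruhalug → soruhalugast, sawhonub → sosawhonubast) add so- … -ast around the stem.
The other patterns: stems whose last vowel is 'i' add the prefix ve-; stems whose last vowel is 'a' or 'e' insert -ur- after the first vowel.
So vennaruv → sovennaruvast.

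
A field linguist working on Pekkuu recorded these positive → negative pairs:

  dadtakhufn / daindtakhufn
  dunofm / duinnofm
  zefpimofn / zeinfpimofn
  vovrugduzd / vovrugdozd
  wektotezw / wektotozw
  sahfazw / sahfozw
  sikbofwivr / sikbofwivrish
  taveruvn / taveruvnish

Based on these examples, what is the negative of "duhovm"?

duhovmish

dadtakhufn and taveruvn both end in -n yet inflect differently (daindtakhufn, taveruvnish), so the final letter is not what conditions the rule; the second-to-last letter is.
"duhovm" has second-to-last letter 'v'. The stems whose second-to-last letter is 'v' (sikbofwivr → sikbofwivrish, taveruvn → taveruvnish) add -ish.
So duhovm → duhovmish.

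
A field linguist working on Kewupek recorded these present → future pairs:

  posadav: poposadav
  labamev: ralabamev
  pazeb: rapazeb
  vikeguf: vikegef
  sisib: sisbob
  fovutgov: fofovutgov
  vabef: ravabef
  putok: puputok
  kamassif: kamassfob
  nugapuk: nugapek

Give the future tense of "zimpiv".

vikeguf and kamassif both end in -f yet inflect differently (vikegef, kamassfob), so the final letter is not what conditions the rule; the last vowel is.
"zimpiv" has last vowel 'i'. The stems whose last vowel is 'i' (kamassif → kamassfob, sisib → sisbob) delete the last vowel and add -ob.
So zimpiv → zimpvob.

zimpvob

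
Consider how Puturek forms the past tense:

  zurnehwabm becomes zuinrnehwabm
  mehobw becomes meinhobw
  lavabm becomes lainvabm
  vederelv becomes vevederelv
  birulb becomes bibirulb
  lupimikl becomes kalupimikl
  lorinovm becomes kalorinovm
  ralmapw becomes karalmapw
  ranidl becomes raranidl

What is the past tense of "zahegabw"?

ranidl and lupimikl both end in -l yet inflect differently (raranidl, kalupimikl), so the final letter is not what conditions the rule; the second-to-last letter is.
"zahegabw" has second-to-last letter 'b'. The stems whose second-to-last letter is 'b' (zurnehwabm → zuinrnehwabm, lavabm → lainvabm, mehobw → meinhobw) insert -in- after the first vowel.
The other patterns: stems whose second-to-last letter is 'd' or 'l' repeat the first consonant+vowel as a prefix; stems whose second-to-last letter is 'k', 'p' or 'v' add the prefix ka-.
So zahegabw → zainhegabw.

zainhegabw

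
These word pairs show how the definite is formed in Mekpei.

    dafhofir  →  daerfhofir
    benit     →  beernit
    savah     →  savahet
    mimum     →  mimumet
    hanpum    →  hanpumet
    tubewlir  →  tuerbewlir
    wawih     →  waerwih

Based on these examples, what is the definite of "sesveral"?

wawih and savah both end in -h yet inflect differently (waerwih, savahet), so the final letter is not what conditions the rule; the last vowel is.
"sesveral" has last vowel 'a'. The one such stem in the data (savah → savahet) adds -et, so the same rule applies.
So sesveral → sesveralet.

sesveralet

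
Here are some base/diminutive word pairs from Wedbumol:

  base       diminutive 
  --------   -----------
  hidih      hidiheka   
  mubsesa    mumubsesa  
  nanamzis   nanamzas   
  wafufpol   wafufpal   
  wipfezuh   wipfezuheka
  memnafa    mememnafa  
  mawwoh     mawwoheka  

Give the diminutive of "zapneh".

zapneheka

hidih and nanamzis both have last vowel 'i' yet inflect differently (hidiheka, nanamzas), so the last vowel is not what conditions the rule; the final letter is.
"zapneh" ends in -h. The stems ending in -h (hidih → hidiheka, wipfezuh → wipfezuheka, mawwoh → mawwoheka) add -eka.
So zapneh → zapneheka.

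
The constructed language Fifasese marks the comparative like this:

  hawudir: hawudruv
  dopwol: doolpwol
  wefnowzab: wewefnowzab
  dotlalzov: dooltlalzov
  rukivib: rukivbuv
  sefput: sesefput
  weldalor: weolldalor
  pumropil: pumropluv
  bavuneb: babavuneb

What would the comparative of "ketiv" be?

"ketiv" has last vowel 'i'. The stems whose last vowel is 'i' (pumropil → pumropluv, hawudir → hawudruv, rukivib → rukivbuv) delete the last vowel and add -uv.
The other patterns: stems whose last vowel is 'o' insert -ol- after the first vowel; stems whose last vowel is 'a', 'e' or 'u' repeat the first consonant+vowel as a prefix.
So ketiv → ketvuv.

ketvuv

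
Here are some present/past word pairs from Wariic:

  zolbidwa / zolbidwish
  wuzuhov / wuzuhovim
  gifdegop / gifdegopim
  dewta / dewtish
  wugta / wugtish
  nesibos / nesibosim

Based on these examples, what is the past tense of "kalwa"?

kalwish

wuzuhov and wugta both begin with w- yet inflect differently (wuzuhovim, wugtish), so the first letter is not what conditions the rule; whether the stem ends in a vowel or a consonant is.
"kalwa" ends in a vowel. The stems ending in a vowel (wugta → wugtish, zolbidwa → zolbidwish, dewta → dewtish) drop the final letter and add -ish.
The other pattern: stems ending in a consonant add -im.
So kalwa → kalwish.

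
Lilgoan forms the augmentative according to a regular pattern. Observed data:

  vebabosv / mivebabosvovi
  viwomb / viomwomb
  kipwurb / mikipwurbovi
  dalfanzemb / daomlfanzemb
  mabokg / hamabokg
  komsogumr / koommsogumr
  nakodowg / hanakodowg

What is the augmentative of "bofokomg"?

"bofokomg" has second-to-last letter 'm'. The stems whose second-to-last letter is 'm' (dalfanzemb → daomlfanzemb, komsogumr → koommsogumr, viwomb → viomwomb) insert -om- after the first vowel.
So bofokomg → boomfokomg.

boomfokomg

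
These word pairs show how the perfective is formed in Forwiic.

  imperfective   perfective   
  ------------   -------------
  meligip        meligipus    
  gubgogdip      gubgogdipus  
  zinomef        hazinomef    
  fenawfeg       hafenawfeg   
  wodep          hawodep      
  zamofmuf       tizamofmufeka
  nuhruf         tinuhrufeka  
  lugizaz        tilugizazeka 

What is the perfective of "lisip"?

lisipus

meligip and wodep both end in -p yet inflect differently (meligipus, hawodep), so the final letter is not what conditions the rule; the last vowel is.
"lisip" has last vowel 'i'. The stems whose last vowel is 'i' (meligip → meligipus, gubgogdip → gubgogdipus) add -us.
So lisip → lisipus.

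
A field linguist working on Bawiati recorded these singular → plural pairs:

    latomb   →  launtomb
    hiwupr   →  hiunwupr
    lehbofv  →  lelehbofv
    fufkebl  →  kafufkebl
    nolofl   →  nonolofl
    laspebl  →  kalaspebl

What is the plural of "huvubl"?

nolofl and fufkebl both end in -l yet inflect differently (nonolofl, kafufkebl), so the final letter is not what conditions the rule; the second-to-last letter is.
"huvubl" has second-to-last letter 'b'. The stems whose second-to-last letter is 'b' (fufkebl → kafufkebl, laspebl → kalaspebl) add the prefix ka-.
The other patterns: stems whose second-to-last letter is 'f' repeat the first consonant+vowel as a prefix; stems whose second-to-last letter is 'm' or 'p' insert -un- after the first vowel.
So huvubl → kahuvubl.

kahuvubl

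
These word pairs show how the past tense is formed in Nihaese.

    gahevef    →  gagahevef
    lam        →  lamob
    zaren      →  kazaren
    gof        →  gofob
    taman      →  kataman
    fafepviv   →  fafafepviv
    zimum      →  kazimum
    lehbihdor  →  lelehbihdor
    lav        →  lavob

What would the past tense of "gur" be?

lam and zimum both end in -m yet inflect differently (lamob, kazimum), so the final letter is not what conditions the rule; the number of vowels is.
"gur" has 1 vowel. The stems with 1 vowel (gof → gofob, lav → lavob, lam → lamob) add -ob.
The other patterns: stems with 2 vowels add the prefix ka-; stems with 3 vowels repeat the first consonant+vowel as a prefix.
So gur → gurob.

gurob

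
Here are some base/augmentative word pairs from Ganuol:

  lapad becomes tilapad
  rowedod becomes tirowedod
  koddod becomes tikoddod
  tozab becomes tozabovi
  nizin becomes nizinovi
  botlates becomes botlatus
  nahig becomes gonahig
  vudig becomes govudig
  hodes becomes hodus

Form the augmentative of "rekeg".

gorekeg

vudig and nizin both have last vowel 'i' yet inflect differently (govudig, nizinovi), so the last vowel is not what conditions the rule; the final letter is.
"rekeg" ends in -g. The stems ending in -g (vudig → govudig, nahig → gonahig) add the prefix go-.
So rekeg → gorekeg.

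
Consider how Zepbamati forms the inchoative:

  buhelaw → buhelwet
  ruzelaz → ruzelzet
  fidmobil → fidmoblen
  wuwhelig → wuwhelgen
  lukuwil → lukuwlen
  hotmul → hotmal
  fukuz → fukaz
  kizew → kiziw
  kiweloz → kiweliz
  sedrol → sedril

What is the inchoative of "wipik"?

wipken

fidmobil and hotmul both end in -l yet inflect differently (fidmoblen, hotmal), so the final letter is not what conditions the rule; the last vowel is.
"wipik" has last vowel 'i'. The stems whose last vowel is 'i' (fidmobil → fidmoblen, wuwhelig → wuwhelgen, lukuwil → lukuwlen) delete the last vowel and add -en.
The other patterns: stems whose last vowel is 'a' delete the last vowel and add -et; stems whose last vowel is 'u' change the last vowel to 'a'; stems whose last vowel is 'e' or 'o' change the last vowel to 'i'.
So wipik → wipken.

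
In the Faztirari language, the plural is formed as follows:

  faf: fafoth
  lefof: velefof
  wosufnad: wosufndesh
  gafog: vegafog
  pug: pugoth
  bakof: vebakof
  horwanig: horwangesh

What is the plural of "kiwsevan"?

"kiwsevan" has 3 vowels. The stems with 3 vowels (horwanig → horwangesh, wosufnad → wosufndesh) delete the last vowel and add -esh.
The other patterns: stems with 1 vowel add -oth; stems with 2 vowels add the prefix ve-.
So kiwsevan → kiwsevnesh.

kiwsevnesh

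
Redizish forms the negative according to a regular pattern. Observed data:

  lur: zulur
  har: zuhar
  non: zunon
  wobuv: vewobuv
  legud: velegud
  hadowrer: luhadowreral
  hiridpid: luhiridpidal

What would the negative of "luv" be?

zuluv

"luv" has 1 vowel. The stems with 1 vowel (lur → zulur, har → zuhar, non → zunon) add the prefix zu-.
The other patterns: stems with 2 vowels add the prefix ve-; stems with 3 vowels add lu- … -al around the stem.
So luv → zuluv.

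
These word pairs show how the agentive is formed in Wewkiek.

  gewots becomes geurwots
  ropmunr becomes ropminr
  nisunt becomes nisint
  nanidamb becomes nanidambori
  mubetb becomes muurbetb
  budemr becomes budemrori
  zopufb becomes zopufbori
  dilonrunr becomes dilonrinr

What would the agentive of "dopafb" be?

mubetb and nanidamb both end in -b yet inflect differently (muurbetb, nanidambori), so the final letter is not what conditions the rule; the second-to-last letter is.
"dopafb" has second-to-last letter 'f'. The one such stem in the data (zopufb → zopufbori) adds -ori, so the same rule applies.
So dopafb → dopafbori.

dopafbori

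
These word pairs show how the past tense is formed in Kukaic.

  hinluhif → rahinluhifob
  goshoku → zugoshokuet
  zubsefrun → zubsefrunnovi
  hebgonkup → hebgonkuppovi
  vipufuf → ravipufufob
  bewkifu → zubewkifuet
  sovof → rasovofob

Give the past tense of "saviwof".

rasaviwofob

"saviwof" ends in -f. The stems ending in -f (vipufuf → ravipufufob, hinluhif → rahinluhifob, sovof → rasovofob) add ra- … -ob around the stem.
The other patterns: stems ending in -u add zu- … -et around the stem; stems ending in -n or -p double the final consonant and add -ovi.
So saviwof → rasaviwofob.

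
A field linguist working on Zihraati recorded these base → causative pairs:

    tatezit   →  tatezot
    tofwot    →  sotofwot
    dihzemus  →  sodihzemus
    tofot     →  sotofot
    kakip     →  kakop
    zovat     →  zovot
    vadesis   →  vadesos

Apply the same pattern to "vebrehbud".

sovebrehbud

vadesis and dihzemus both end in -s yet inflect differently (vadesos, sodihzemus), so the final letter is not what conditions the rule; the last vowel is.
"vebrehbud" has last vowel 'u'. The one such stem in the data (dihzemus → sodihzemus) adds the prefix so-, so the same rule applies.
So vebrehbud → sovebrehbud.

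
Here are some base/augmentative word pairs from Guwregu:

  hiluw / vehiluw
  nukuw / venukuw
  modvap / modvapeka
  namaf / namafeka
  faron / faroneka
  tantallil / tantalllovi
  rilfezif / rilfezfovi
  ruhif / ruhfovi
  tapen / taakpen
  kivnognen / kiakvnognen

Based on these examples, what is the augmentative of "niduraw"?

namaf and rilfezif both end in -f yet inflect differently (namafeka, rilfezfovi), so the final letter is not what conditions the rule; the last vowel is.
"niduraw" has last vowel 'a'. The stems whose last vowel is 'a' (modvap → modvapeka, namaf → namafeka) add -eka.
So niduraw → niduraweka.

niduraweka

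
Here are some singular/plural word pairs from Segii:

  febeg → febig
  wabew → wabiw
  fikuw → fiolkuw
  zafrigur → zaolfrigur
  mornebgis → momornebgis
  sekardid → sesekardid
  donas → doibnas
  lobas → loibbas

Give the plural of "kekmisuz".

"kekmisuz" has last vowel 'u'. The stems whose last vowel is 'u' (fikuw → fiolkuw, zafrigur → zaolfrigur) insert -ol- after the first vowel.
So kekmisuz → keolkmisuz.

keolkmisuz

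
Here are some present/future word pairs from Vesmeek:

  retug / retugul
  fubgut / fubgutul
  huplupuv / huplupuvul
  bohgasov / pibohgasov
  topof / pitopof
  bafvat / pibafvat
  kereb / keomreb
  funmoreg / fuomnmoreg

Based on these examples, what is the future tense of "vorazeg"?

huplupuv and bohgasov both end in -v yet inflect differently (huplupuvul, pibohgasov), so the final letter is not what conditions the rule; the last vowel is.
"vorazeg" has last vowel 'e'. The stems whose last vowel is 'e' (kereb → keomreb, funmoreg → fuomnmoreg) insert -om- after the first vowel.
The other patterns: stems whose last vowel is 'u' add -ul; stems whose last vowel is 'a' or 'o' add the prefix pi-.
So vorazeg → voomrazeg.

voomrazeg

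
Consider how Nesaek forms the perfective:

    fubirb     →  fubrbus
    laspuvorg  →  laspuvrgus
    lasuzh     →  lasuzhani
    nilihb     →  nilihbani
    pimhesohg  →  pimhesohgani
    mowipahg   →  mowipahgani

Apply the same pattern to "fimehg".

fubirb and nilihb both end in -b yet inflect differently (fubrbus, nilihbani), so the final letter is not what conditions the rule; the second-to-last letter is.
"fimehg" has second-to-last letter 'h'. The stems whose second-to-last letter is 'h' (nilihb → nilihbani, pimhesohg → pimhesohgani, mowipahg → mowipahgani) add -ani.
The other pattern: stems whose second-to-last letter is 'r' delete the last vowel and add -us.
So fimehg → fimehgani.

fimehgani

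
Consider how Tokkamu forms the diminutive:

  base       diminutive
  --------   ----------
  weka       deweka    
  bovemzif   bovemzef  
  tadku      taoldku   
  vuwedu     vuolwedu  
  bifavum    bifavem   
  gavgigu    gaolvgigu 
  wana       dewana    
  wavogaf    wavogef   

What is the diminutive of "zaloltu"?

vuwedu and bifavum both have last vowel 'u' yet inflect differently (vuolwedu, bifavem), so the last vowel is not what conditions the rule; the final letter is.
"zaloltu" ends in -u. The stems ending in -u (vuwedu → vuolwedu, tadku → taoldku, gavgigu → gaolvgigu) insert -ol- after the first vowel.
The other patterns: stems ending in -a add the prefix de-; stems ending in -f or -m change the last vowel to 'e'.
So zaloltu → zaolloltu.

zaolloltu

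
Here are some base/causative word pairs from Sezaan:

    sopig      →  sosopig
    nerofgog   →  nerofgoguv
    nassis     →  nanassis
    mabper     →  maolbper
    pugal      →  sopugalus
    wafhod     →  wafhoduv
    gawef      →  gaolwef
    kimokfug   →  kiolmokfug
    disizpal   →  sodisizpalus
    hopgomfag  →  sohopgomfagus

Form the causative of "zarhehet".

nerofgog and hopgomfag both end in -g yet inflect differently (nerofgoguv, sohopgomfagus), so the final letter is not what conditions the rule; the last vowel is.
"zarhehet" has last vowel 'e'. The stems whose last vowel is 'e' (gawef → gaolwef, mabper → maolbper) insert -ol- after the first vowel.
The other patterns: stems whose last vowel is 'o' add -uv; stems whose last vowel is 'a' add so- … -us around the stem; stems whose last vowel is 'i' repeat the first consonant+vowel as a prefix.
So zarhehet → zaolrhehet.

zaolrhehet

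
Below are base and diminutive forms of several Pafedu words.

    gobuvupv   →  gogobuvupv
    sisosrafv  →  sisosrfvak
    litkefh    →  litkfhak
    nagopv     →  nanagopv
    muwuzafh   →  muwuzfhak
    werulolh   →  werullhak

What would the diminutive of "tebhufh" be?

tebhfhak

"tebhufh" has second-to-last letter 'f'. The stems whose second-to-last letter is 'f' (muwuzafh → muwuzfhak, litkefh → litkfhak, sisosrafv → sisosrfvak) delete the last vowel and add -ak.
So tebhufh → tebhfhak.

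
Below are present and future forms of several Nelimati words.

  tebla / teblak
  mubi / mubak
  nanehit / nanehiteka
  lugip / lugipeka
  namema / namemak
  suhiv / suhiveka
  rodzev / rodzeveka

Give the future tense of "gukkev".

suhiv and mubi both have last vowel 'i' yet inflect differently (suhiveka, mubak), so the last vowel is not what conditions the rule; whether the stem ends in a vowel or a consonant is.
"gukkev" ends in a consonant. The stems ending in a consonant (suhiv → suhiveka, nanehit → nanehiteka, rodzev → rodzeveka) add -eka.
The other pattern: stems ending in a vowel drop the final letter and add -ak.
So gukkev → gukkeveka.

gukkeveka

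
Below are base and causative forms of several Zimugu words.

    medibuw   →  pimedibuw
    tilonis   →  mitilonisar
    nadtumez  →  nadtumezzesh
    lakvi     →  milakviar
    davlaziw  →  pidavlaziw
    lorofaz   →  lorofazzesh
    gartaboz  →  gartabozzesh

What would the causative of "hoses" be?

"hoses" ends in -s. The one such stem in the data (tilonis → mitilonisar) adds mi- … -ar around the stem, so the same rule applies.
So hoses → mihosesar.

mihosesar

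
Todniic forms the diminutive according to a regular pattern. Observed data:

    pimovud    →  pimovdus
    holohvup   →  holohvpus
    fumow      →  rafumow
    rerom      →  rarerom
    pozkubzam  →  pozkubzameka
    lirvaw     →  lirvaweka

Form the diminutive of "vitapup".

rerom and pozkubzam both end in -m yet inflect differently (rarerom, pozkubzameka), so the final letter is not what conditions the rule; the last vowel is.
"vitapup" has last vowel 'u'. The stems whose last vowel is 'u' (pimovud → pimovdus, holohvup → holohvpus) delete the last vowel and add -us.
So vitapup → vitappus.

vitappus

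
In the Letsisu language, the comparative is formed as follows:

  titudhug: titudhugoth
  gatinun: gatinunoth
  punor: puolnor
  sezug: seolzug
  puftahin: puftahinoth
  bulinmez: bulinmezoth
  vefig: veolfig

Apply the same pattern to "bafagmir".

titudhug and vefig both end in -g yet inflect differently (titudhugoth, veolfig), so the final letter is not what conditions the rule; the number of vowels is.
"bafagmir" has 3 vowels. The stems with 3 vowels (bulinmez → bulinmezoth, gatinun → gatinunoth, titudhug → titudhugoth) add -oth.
So bafagmir → bafagmiroth.

bafagmiroth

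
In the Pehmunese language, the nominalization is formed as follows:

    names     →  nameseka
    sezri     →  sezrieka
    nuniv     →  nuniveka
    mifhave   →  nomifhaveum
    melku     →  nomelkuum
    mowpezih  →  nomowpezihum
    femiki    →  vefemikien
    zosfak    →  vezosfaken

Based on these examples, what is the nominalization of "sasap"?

sasapeka

sezri and femiki both end in -i yet inflect differently (sezrieka, vefemikien), so the final letter is not what conditions the rule; the first letter is.
"sasap" begins with s-. The one such stem in the data (sezri → sezrieka) adds -eka, so the same rule applies.
So sasap → sasapeka.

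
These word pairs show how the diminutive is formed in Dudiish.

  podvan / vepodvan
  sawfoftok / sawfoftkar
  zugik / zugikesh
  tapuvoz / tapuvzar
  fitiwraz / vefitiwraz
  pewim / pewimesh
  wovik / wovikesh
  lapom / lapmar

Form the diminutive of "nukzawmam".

sawfoftok and wovik both end in -k yet inflect differently (sawfoftkar, wovikesh), so the final letter is not what conditions the rule; the last vowel is.
"nukzawmam" has last vowel 'a'. The stems whose last vowel is 'a' (podvan → vepodvan, fitiwraz → vefitiwraz) add the prefix ve-.
So nukzawmam → venukzawmam.

venukzawmam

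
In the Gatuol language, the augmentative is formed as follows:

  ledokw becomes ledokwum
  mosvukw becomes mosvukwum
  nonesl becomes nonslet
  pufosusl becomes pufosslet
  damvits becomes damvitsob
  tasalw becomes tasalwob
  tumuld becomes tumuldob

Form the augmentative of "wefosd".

"wefosd" has second-to-last letter 's'. The stems whose second-to-last letter is 's' (nonesl → nonslet, pufosusl → pufosslet) delete the last vowel and add -et.
So wefosd → wefsdet.

wefsdet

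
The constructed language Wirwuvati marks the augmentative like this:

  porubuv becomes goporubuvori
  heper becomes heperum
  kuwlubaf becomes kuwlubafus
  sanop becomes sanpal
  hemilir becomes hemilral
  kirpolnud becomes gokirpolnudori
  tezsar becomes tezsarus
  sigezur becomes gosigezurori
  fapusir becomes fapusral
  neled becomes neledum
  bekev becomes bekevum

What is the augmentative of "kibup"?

gokibupori

"kibup" has last vowel 'u'. The stems whose last vowel is 'u' (kirpolnud → gokirpolnudori, sigezur → gosigezurori, porubuv → goporubuvori) add go- … -ori around the stem.
The other patterns: stems whose last vowel is 'a' add -us; stems whose last vowel is 'e' add -um; stems whose last vowel is 'i' or 'o' delete the last vowel and add -al.
So kibup → gokibupori.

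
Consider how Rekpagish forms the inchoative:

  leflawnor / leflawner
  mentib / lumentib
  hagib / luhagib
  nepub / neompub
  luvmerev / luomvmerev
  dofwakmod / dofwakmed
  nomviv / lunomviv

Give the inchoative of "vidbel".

viomdbel

mentib and nepub both end in -b yet inflect differently (lumentib, neompub), so the final letter is not what conditions the rule; the last vowel is.
"vidbel" has last vowel 'e'. The one such stem in the data (luvmerev → luomvmerev) inserts -om- after the first vowel (as does nepub), so the same rule applies.
So vidbel → viomdbel.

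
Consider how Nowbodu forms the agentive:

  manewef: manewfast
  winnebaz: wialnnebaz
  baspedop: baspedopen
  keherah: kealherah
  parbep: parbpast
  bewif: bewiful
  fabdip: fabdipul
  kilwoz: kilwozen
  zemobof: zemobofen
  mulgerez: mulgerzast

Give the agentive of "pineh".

"pineh" has last vowel 'e'. The stems whose last vowel is 'e' (mulgerez → mulgerzast, manewef → manewfast, parbep → parbpast) delete the last vowel and add -ast.
The other patterns: stems whose last vowel is 'o' add -en; stems whose last vowel is 'a' insert -al- after the first vowel; stems whose last vowel is 'i' add -ul.
So pineh → pinhast.

pinhast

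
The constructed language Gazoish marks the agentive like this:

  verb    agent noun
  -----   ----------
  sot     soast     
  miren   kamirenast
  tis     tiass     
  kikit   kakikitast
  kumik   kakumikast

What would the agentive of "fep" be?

kikit and sot both end in -t yet inflect differently (kakikitast, soast), so the final letter is not what conditions the rule; the number of vowels is.
"fep" has 1 vowel. The stems with 1 vowel (sot → soast, tis → tiass) insert -as- after the first vowel.
So fep → feasp.

feasp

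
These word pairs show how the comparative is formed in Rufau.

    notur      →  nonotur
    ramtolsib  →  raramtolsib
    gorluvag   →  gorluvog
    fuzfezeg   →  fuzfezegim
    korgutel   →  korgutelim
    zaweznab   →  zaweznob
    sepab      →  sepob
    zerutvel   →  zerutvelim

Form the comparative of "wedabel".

gorluvag and fuzfezeg both end in -g yet inflect differently (gorluvog, fuzfezegim), so the final letter is not what conditions the rule; the last vowel is.
"wedabel" has last vowel 'e'. The stems whose last vowel is 'e' (fuzfezeg → fuzfezegim, korgutel → korgutelim, zerutvel → zerutvelim) add -im.
So wedabel → wedabelim.

wedabelim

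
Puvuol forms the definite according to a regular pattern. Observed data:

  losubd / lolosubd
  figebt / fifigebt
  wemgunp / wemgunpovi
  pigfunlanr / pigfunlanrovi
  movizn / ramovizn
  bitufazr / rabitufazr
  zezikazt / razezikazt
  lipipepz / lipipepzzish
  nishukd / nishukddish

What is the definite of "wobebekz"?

pigfunlanr and bitufazr both end in -r yet inflect differently (pigfunlanrovi, rabitufazr), so the final letter is not what conditions the rule; the second-to-last letter is.
"wobebekz" has second-to-last letter 'k'. The one such stem in the data (nishukd → nishukddish) doubles the final consonant and adds -ish (as does lipipepz), so the same rule applies.
The other patterns: stems whose second-to-last letter is 'b' repeat the first consonant+vowel as a prefix; stems whose second-to-last letter is 'n' add -ovi; stems whose second-to-last letter is 'z' add the prefix ra-.
So wobebekz → wobebekzzish.

wobebekzzish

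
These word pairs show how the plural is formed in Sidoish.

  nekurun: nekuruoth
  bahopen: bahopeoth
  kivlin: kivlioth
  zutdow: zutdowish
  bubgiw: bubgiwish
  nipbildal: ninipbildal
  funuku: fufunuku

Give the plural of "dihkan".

dihkaoth

kivlin and bubgiw both have last vowel 'i' yet inflect differently (kivlioth, bubgiwish), so the last vowel is not what conditions the rule; the final letter is.
"dihkan" ends in -n. The stems ending in -n (bahopen → bahopeoth, nekurun → nekuruoth, kivlin → kivlioth) drop the final letter and add -oth.
So dihkan → dihkaoth.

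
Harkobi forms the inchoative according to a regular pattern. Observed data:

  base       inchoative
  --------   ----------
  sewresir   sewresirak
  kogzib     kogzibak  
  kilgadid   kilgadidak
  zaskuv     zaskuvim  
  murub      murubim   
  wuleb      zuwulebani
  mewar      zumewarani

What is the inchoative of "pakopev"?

"pakopev" has last vowel 'e'. The one such stem in the data (wuleb → zuwulebani) adds zu- … -ani around the stem, so the same rule applies.
So pakopev → zupakopevani.

zupakopevani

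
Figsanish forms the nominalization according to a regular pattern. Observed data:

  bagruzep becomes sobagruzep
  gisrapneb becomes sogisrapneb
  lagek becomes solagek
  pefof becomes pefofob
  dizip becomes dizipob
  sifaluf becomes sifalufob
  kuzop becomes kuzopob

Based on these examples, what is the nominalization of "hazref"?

sohazref

bagruzep and dizip both end in -p yet inflect differently (sobagruzep, dizipob), so the final letter is not what conditions the rule; the last vowel is.
"hazref" has last vowel 'e'. The stems whose last vowel is 'e' (bagruzep → sobagruzep, gisrapneb → sogisrapneb, lagek → solagek) add the prefix so-.
The other pattern: stems whose last vowel is 'i', 'o' or 'u' add -ob.
So hazref → sohazref.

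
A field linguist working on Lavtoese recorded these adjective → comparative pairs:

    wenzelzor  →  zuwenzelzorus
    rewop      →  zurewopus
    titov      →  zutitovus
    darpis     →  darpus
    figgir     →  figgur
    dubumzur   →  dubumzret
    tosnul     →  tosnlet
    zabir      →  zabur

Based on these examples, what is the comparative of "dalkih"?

dalkuh

"dalkih" has last vowel 'i'. The stems whose last vowel is 'i' (figgir → figgur, zabir → zabur, darpis → darpus) change the last vowel to 'u'.
So dalkih → dalkuh.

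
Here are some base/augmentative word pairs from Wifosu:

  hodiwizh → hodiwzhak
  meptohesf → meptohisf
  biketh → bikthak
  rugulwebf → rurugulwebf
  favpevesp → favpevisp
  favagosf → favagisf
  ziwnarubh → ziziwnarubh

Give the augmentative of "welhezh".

"welhezh" has second-to-last letter 'z'. The one such stem in the data (hodiwizh → hodiwzhak) deletes the last vowel and adds -ak (as does biketh), so the same rule applies.
So welhezh → welhzhak.

welhzhak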